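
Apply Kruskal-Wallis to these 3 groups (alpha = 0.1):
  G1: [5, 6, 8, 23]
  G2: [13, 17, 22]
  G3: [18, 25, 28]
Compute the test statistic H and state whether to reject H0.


Step 1: Combine all N = 10 observations and assign midranks.
sorted (value, group, rank): (5,G1,1), (6,G1,2), (8,G1,3), (13,G2,4), (17,G2,5), (18,G3,6), (22,G2,7), (23,G1,8), (25,G3,9), (28,G3,10)
Step 2: Sum ranks within each group.
R_1 = 14 (n_1 = 4)
R_2 = 16 (n_2 = 3)
R_3 = 25 (n_3 = 3)
Step 3: H = 12/(N(N+1)) * sum(R_i^2/n_i) - 3(N+1)
     = 12/(10*11) * (14^2/4 + 16^2/3 + 25^2/3) - 3*11
     = 0.109091 * 342.667 - 33
     = 4.381818.
Step 4: No ties, so H is used without correction.
Step 5: Under H0, H ~ chi^2(2); p-value = 0.111815.
Step 6: alpha = 0.1. fail to reject H0.

H = 4.3818, df = 2, p = 0.111815, fail to reject H0.


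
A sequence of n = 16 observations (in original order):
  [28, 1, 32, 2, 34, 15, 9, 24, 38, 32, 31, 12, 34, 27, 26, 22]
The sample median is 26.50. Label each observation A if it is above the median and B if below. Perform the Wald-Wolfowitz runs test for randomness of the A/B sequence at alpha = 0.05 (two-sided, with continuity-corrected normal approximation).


Step 1: Compute median = 26.50; label A = above, B = below.
Labels in order: ABABABBBAAABAABB  (n_A = 8, n_B = 8)
Step 2: Count runs R = 10.
Step 3: Under H0 (random ordering), E[R] = 2*n_A*n_B/(n_A+n_B) + 1 = 2*8*8/16 + 1 = 9.0000.
        Var[R] = 2*n_A*n_B*(2*n_A*n_B - n_A - n_B) / ((n_A+n_B)^2 * (n_A+n_B-1)) = 14336/3840 = 3.7333.
        SD[R] = 1.9322.
Step 4: Continuity-corrected z = (R - 0.5 - E[R]) / SD[R] = (10 - 0.5 - 9.0000) / 1.9322 = 0.2588.
Step 5: Two-sided p-value via normal approximation = 2*(1 - Phi(|z|)) = 0.795809.
Step 6: alpha = 0.05. fail to reject H0.

R = 10, z = 0.2588, p = 0.795809, fail to reject H0.


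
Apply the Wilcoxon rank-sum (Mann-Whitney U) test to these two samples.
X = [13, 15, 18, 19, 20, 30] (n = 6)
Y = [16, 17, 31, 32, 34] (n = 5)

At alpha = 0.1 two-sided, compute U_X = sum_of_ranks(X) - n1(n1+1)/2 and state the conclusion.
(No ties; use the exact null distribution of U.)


Step 1: Combine and sort all 11 observations; assign midranks.
sorted (value, group): (13,X), (15,X), (16,Y), (17,Y), (18,X), (19,X), (20,X), (30,X), (31,Y), (32,Y), (34,Y)
ranks: 13->1, 15->2, 16->3, 17->4, 18->5, 19->6, 20->7, 30->8, 31->9, 32->10, 34->11
Step 2: Rank sum for X: R1 = 1 + 2 + 5 + 6 + 7 + 8 = 29.
Step 3: U_X = R1 - n1(n1+1)/2 = 29 - 6*7/2 = 29 - 21 = 8.
       U_Y = n1*n2 - U_X = 30 - 8 = 22.
Step 4: No ties, so the exact null distribution of U (based on enumerating the C(11,6) = 462 equally likely rank assignments) gives the two-sided p-value.
Step 5: p-value = 0.246753; compare to alpha = 0.1. fail to reject H0.

U_X = 8, p = 0.246753, fail to reject H0 at alpha = 0.1.


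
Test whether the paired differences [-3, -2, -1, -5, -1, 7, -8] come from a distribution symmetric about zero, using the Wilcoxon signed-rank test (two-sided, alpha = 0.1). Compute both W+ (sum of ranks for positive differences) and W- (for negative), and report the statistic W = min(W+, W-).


Step 1: Drop any zero differences (none here) and take |d_i|.
|d| = [3, 2, 1, 5, 1, 7, 8]
Step 2: Midrank |d_i| (ties get averaged ranks).
ranks: |3|->4, |2|->3, |1|->1.5, |5|->5, |1|->1.5, |7|->6, |8|->7
Step 3: Attach original signs; sum ranks with positive sign and with negative sign.
W+ = 6 = 6
W- = 4 + 3 + 1.5 + 5 + 1.5 + 7 = 22
(Check: W+ + W- = 28 should equal n(n+1)/2 = 28.)
Step 4: Test statistic W = min(W+, W-) = 6.
Step 5: Ties in |d|, so use the tie-corrected normal approximation.
        E[W] = n(n+1)/4 = 7*8/4 = 14.
        Tie groups: |d|=1 (t=2); sum(t^3 - t) = 6.
        Var[W] = n(n+1)(2n+1)/24 - sum(t^3-t)/48 = 840/24 - 6/48 = 34.875.
        z = (W - E[W]) / sqrt(Var[W]) = (6 - 14) / 5.9055 = -1.3547.
        Two-sided p = 2*Phi(z) = 0.175523.
Step 6: alpha = 0.1. fail to reject H0.

W+ = 6, W- = 22, W = min = 6, p = 0.175523, fail to reject H0.


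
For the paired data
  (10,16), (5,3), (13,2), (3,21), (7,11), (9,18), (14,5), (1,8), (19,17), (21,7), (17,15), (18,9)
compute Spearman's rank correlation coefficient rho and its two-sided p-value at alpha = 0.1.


Step 1: Rank x and y separately (midranks; no ties here).
rank(x): 10->6, 5->3, 13->7, 3->2, 7->4, 9->5, 14->8, 1->1, 19->11, 21->12, 17->9, 18->10
rank(y): 16->9, 3->2, 2->1, 21->12, 11->7, 18->11, 5->3, 8->5, 17->10, 7->4, 15->8, 9->6
Step 2: d_i = R_x(i) - R_y(i); compute d_i^2.
  (6-9)^2=9, (3-2)^2=1, (7-1)^2=36, (2-12)^2=100, (4-7)^2=9, (5-11)^2=36, (8-3)^2=25, (1-5)^2=16, (11-10)^2=1, (12-4)^2=64, (9-8)^2=1, (10-6)^2=16
sum(d^2) = 314.
Step 3: rho = 1 - 6*314 / (12*(12^2 - 1)) = 1 - 1884/1716 = -0.097902.
Step 4: Under H0, t = rho * sqrt((n-2)/(1-rho^2)) = -0.3111 ~ t(10).
Step 5: Two-sided p-value from the t-distribution with 10 df = 0.762122.
Step 6: alpha = 0.1. fail to reject H0.

rho = -0.0979, p = 0.762122, fail to reject H0 at alpha = 0.1.


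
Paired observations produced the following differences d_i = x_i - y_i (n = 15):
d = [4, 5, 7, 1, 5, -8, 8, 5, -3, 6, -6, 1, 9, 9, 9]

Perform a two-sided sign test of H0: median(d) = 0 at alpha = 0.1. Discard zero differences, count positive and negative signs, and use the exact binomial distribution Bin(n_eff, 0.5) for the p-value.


Step 1: Discard zero differences. Original n = 15; n_eff = number of nonzero differences = 15.
Nonzero differences (with sign): +4, +5, +7, +1, +5, -8, +8, +5, -3, +6, -6, +1, +9, +9, +9
Step 2: Count signs: positive = 12, negative = 3.
Step 3: Under H0: P(positive) = 0.5, so the number of positives S ~ Bin(15, 0.5).
Step 4: Two-sided exact p-value = sum of Bin(15,0.5) probabilities at or below the observed probability = 0.035156.
Step 5: alpha = 0.1. reject H0.

n_eff = 15, pos = 12, neg = 3, p = 0.035156, reject H0.


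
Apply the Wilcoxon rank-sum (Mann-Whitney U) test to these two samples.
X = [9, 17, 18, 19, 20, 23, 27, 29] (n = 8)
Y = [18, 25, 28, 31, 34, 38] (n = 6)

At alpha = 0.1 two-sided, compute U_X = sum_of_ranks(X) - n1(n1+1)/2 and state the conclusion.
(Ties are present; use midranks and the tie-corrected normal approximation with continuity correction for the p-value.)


Step 1: Combine and sort all 14 observations; assign midranks.
sorted (value, group): (9,X), (17,X), (18,X), (18,Y), (19,X), (20,X), (23,X), (25,Y), (27,X), (28,Y), (29,X), (31,Y), (34,Y), (38,Y)
ranks: 9->1, 17->2, 18->3.5, 18->3.5, 19->5, 20->6, 23->7, 25->8, 27->9, 28->10, 29->11, 31->12, 34->13, 38->14
Step 2: Rank sum for X: R1 = 1 + 2 + 3.5 + 5 + 6 + 7 + 9 + 11 = 44.5.
Step 3: U_X = R1 - n1(n1+1)/2 = 44.5 - 8*9/2 = 44.5 - 36 = 8.5.
       U_Y = n1*n2 - U_X = 48 - 8.5 = 39.5.
Step 4: Ties are present, so use the tie-corrected normal approximation (with continuity correction) for the p-value.
Step 5: p-value = 0.052547; compare to alpha = 0.1. reject H0.

U_X = 8.5, p = 0.052547, reject H0 at alpha = 0.1.


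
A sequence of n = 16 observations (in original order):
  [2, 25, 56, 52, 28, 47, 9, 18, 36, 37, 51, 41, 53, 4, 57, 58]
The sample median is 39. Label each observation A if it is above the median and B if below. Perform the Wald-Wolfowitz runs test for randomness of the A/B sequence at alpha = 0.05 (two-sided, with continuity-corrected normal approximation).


Step 1: Compute median = 39; label A = above, B = below.
Labels in order: BBAABABBBBAAABAA  (n_A = 8, n_B = 8)
Step 2: Count runs R = 8.
Step 3: Under H0 (random ordering), E[R] = 2*n_A*n_B/(n_A+n_B) + 1 = 2*8*8/16 + 1 = 9.0000.
        Var[R] = 2*n_A*n_B*(2*n_A*n_B - n_A - n_B) / ((n_A+n_B)^2 * (n_A+n_B-1)) = 14336/3840 = 3.7333.
        SD[R] = 1.9322.
Step 4: Continuity-corrected z = (R + 0.5 - E[R]) / SD[R] = (8 + 0.5 - 9.0000) / 1.9322 = -0.2588.
Step 5: Two-sided p-value via normal approximation = 2*(1 - Phi(|z|)) = 0.795809.
Step 6: alpha = 0.05. fail to reject H0.

R = 8, z = -0.2588, p = 0.795809, fail to reject H0.


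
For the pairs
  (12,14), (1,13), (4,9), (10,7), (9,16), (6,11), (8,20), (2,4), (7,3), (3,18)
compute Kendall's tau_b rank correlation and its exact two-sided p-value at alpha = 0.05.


Step 1: Enumerate the 45 unordered pairs (i,j) with i<j and classify each by sign(x_j-x_i) * sign(y_j-y_i).
  (1,2):dx=-11,dy=-1->C; (1,3):dx=-8,dy=-5->C; (1,4):dx=-2,dy=-7->C; (1,5):dx=-3,dy=+2->D
  (1,6):dx=-6,dy=-3->C; (1,7):dx=-4,dy=+6->D; (1,8):dx=-10,dy=-10->C; (1,9):dx=-5,dy=-11->C
  (1,10):dx=-9,dy=+4->D; (2,3):dx=+3,dy=-4->D; (2,4):dx=+9,dy=-6->D; (2,5):dx=+8,dy=+3->C
  (2,6):dx=+5,dy=-2->D; (2,7):dx=+7,dy=+7->C; (2,8):dx=+1,dy=-9->D; (2,9):dx=+6,dy=-10->D
  (2,10):dx=+2,dy=+5->C; (3,4):dx=+6,dy=-2->D; (3,5):dx=+5,dy=+7->C; (3,6):dx=+2,dy=+2->C
  (3,7):dx=+4,dy=+11->C; (3,8):dx=-2,dy=-5->C; (3,9):dx=+3,dy=-6->D; (3,10):dx=-1,dy=+9->D
  (4,5):dx=-1,dy=+9->D; (4,6):dx=-4,dy=+4->D; (4,7):dx=-2,dy=+13->D; (4,8):dx=-8,dy=-3->C
  (4,9):dx=-3,dy=-4->C; (4,10):dx=-7,dy=+11->D; (5,6):dx=-3,dy=-5->C; (5,7):dx=-1,dy=+4->D
  (5,8):dx=-7,dy=-12->C; (5,9):dx=-2,dy=-13->C; (5,10):dx=-6,dy=+2->D; (6,7):dx=+2,dy=+9->C
  (6,8):dx=-4,dy=-7->C; (6,9):dx=+1,dy=-8->D; (6,10):dx=-3,dy=+7->D; (7,8):dx=-6,dy=-16->C
  (7,9):dx=-1,dy=-17->C; (7,10):dx=-5,dy=-2->C; (8,9):dx=+5,dy=-1->D; (8,10):dx=+1,dy=+14->C
  (9,10):dx=-4,dy=+15->D
Step 2: C = 24, D = 21, total pairs = 45.
Step 3: tau = (C - D)/(n(n-1)/2) = (24 - 21)/45 = 0.066667.
Step 4: Exact two-sided p-value (enumerate n! = 3628800 permutations of y under H0): p = 0.861801.
Step 5: alpha = 0.05. fail to reject H0.

tau_b = 0.0667 (C=24, D=21), p = 0.861801, fail to reject H0.


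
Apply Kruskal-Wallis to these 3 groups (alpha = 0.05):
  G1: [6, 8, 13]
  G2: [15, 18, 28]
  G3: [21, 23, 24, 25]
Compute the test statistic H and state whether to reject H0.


Step 1: Combine all N = 10 observations and assign midranks.
sorted (value, group, rank): (6,G1,1), (8,G1,2), (13,G1,3), (15,G2,4), (18,G2,5), (21,G3,6), (23,G3,7), (24,G3,8), (25,G3,9), (28,G2,10)
Step 2: Sum ranks within each group.
R_1 = 6 (n_1 = 3)
R_2 = 19 (n_2 = 3)
R_3 = 30 (n_3 = 4)
Step 3: H = 12/(N(N+1)) * sum(R_i^2/n_i) - 3(N+1)
     = 12/(10*11) * (6^2/3 + 19^2/3 + 30^2/4) - 3*11
     = 0.109091 * 357.333 - 33
     = 5.981818.
Step 4: No ties, so H is used without correction.
Step 5: Under H0, H ~ chi^2(2); p-value = 0.050242.
Step 6: alpha = 0.05. fail to reject H0.

H = 5.9818, df = 2, p = 0.050242, fail to reject H0.


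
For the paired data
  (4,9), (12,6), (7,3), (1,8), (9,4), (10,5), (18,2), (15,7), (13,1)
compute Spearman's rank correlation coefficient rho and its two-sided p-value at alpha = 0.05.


Step 1: Rank x and y separately (midranks; no ties here).
rank(x): 4->2, 12->6, 7->3, 1->1, 9->4, 10->5, 18->9, 15->8, 13->7
rank(y): 9->9, 6->6, 3->3, 8->8, 4->4, 5->5, 2->2, 7->7, 1->1
Step 2: d_i = R_x(i) - R_y(i); compute d_i^2.
  (2-9)^2=49, (6-6)^2=0, (3-3)^2=0, (1-8)^2=49, (4-4)^2=0, (5-5)^2=0, (9-2)^2=49, (8-7)^2=1, (7-1)^2=36
sum(d^2) = 184.
Step 3: rho = 1 - 6*184 / (9*(9^2 - 1)) = 1 - 1104/720 = -0.533333.
Step 4: Under H0, t = rho * sqrt((n-2)/(1-rho^2)) = -1.6681 ~ t(7).
Step 5: Two-sided p-value from the t-distribution with 7 df = 0.139227.
Step 6: alpha = 0.05. fail to reject H0.

rho = -0.5333, p = 0.139227, fail to reject H0 at alpha = 0.05.


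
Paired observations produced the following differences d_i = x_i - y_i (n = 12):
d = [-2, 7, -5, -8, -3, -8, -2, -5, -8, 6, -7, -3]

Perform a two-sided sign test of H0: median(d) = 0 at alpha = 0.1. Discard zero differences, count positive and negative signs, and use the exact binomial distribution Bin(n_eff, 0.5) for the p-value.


Step 1: Discard zero differences. Original n = 12; n_eff = number of nonzero differences = 12.
Nonzero differences (with sign): -2, +7, -5, -8, -3, -8, -2, -5, -8, +6, -7, -3
Step 2: Count signs: positive = 2, negative = 10.
Step 3: Under H0: P(positive) = 0.5, so the number of positives S ~ Bin(12, 0.5).
Step 4: Two-sided exact p-value = sum of Bin(12,0.5) probabilities at or below the observed probability = 0.038574.
Step 5: alpha = 0.1. reject H0.

n_eff = 12, pos = 2, neg = 10, p = 0.038574, reject H0.


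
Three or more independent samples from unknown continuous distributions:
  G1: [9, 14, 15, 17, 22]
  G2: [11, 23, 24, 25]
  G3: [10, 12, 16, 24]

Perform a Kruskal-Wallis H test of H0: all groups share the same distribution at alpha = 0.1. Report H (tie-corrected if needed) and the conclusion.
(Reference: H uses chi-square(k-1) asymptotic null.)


Step 1: Combine all N = 13 observations and assign midranks.
sorted (value, group, rank): (9,G1,1), (10,G3,2), (11,G2,3), (12,G3,4), (14,G1,5), (15,G1,6), (16,G3,7), (17,G1,8), (22,G1,9), (23,G2,10), (24,G2,11.5), (24,G3,11.5), (25,G2,13)
Step 2: Sum ranks within each group.
R_1 = 29 (n_1 = 5)
R_2 = 37.5 (n_2 = 4)
R_3 = 24.5 (n_3 = 4)
Step 3: H = 12/(N(N+1)) * sum(R_i^2/n_i) - 3(N+1)
     = 12/(13*14) * (29^2/5 + 37.5^2/4 + 24.5^2/4) - 3*14
     = 0.065934 * 669.825 - 42
     = 2.164286.
Step 4: Ties present; correction factor C = 1 - 6/(13^3 - 13) = 0.997253. Corrected H = 2.164286 / 0.997253 = 2.170248.
Step 5: Under H0, H ~ chi^2(2); p-value = 0.337860.
Step 6: alpha = 0.1. fail to reject H0.

H = 2.1702, df = 2, p = 0.337860, fail to reject H0.


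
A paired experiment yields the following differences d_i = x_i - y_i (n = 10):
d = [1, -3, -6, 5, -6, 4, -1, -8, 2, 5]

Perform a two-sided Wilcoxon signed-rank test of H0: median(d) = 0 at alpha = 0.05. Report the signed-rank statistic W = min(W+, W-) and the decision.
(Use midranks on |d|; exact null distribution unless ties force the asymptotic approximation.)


Step 1: Drop any zero differences (none here) and take |d_i|.
|d| = [1, 3, 6, 5, 6, 4, 1, 8, 2, 5]
Step 2: Midrank |d_i| (ties get averaged ranks).
ranks: |1|->1.5, |3|->4, |6|->8.5, |5|->6.5, |6|->8.5, |4|->5, |1|->1.5, |8|->10, |2|->3, |5|->6.5
Step 3: Attach original signs; sum ranks with positive sign and with negative sign.
W+ = 1.5 + 6.5 + 5 + 3 + 6.5 = 22.5
W- = 4 + 8.5 + 8.5 + 1.5 + 10 = 32.5
(Check: W+ + W- = 55 should equal n(n+1)/2 = 55.)
Step 4: Test statistic W = min(W+, W-) = 22.5.
Step 5: Ties in |d|, so use the tie-corrected normal approximation.
        E[W] = n(n+1)/4 = 10*11/4 = 27.5.
        Tie groups: |d|=1 (t=2), |d|=5 (t=2), |d|=6 (t=2); sum(t^3 - t) = 18.
        Var[W] = n(n+1)(2n+1)/24 - sum(t^3-t)/48 = 2310/24 - 18/48 = 95.875.
        z = (W - E[W]) / sqrt(Var[W]) = (22.5 - 27.5) / 9.7916 = -0.5106.
        Two-sided p = 2*Phi(z) = 0.609601.
Step 6: alpha = 0.05. fail to reject H0.

W+ = 22.5, W- = 32.5, W = min = 22.5, p = 0.609601, fail to reject H0.


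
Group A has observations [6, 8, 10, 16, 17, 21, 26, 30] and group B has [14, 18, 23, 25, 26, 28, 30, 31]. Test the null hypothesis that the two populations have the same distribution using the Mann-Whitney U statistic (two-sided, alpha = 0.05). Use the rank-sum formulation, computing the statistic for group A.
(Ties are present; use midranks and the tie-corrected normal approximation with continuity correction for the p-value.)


Step 1: Combine and sort all 16 observations; assign midranks.
sorted (value, group): (6,X), (8,X), (10,X), (14,Y), (16,X), (17,X), (18,Y), (21,X), (23,Y), (25,Y), (26,X), (26,Y), (28,Y), (30,X), (30,Y), (31,Y)
ranks: 6->1, 8->2, 10->3, 14->4, 16->5, 17->6, 18->7, 21->8, 23->9, 25->10, 26->11.5, 26->11.5, 28->13, 30->14.5, 30->14.5, 31->16
Step 2: Rank sum for X: R1 = 1 + 2 + 3 + 5 + 6 + 8 + 11.5 + 14.5 = 51.
Step 3: U_X = R1 - n1(n1+1)/2 = 51 - 8*9/2 = 51 - 36 = 15.
       U_Y = n1*n2 - U_X = 64 - 15 = 49.
Step 4: Ties are present, so use the tie-corrected normal approximation (with continuity correction) for the p-value.
Step 5: p-value = 0.082670; compare to alpha = 0.05. fail to reject H0.

U_X = 15, p = 0.082670, fail to reject H0 at alpha = 0.05.


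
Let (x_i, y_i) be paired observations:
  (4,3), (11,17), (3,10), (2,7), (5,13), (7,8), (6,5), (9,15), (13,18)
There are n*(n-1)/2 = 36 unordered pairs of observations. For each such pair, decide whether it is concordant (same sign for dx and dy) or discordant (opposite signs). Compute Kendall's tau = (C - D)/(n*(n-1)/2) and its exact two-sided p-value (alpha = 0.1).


Step 1: Enumerate the 36 unordered pairs (i,j) with i<j and classify each by sign(x_j-x_i) * sign(y_j-y_i).
  (1,2):dx=+7,dy=+14->C; (1,3):dx=-1,dy=+7->D; (1,4):dx=-2,dy=+4->D; (1,5):dx=+1,dy=+10->C
  (1,6):dx=+3,dy=+5->C; (1,7):dx=+2,dy=+2->C; (1,8):dx=+5,dy=+12->C; (1,9):dx=+9,dy=+15->C
  (2,3):dx=-8,dy=-7->C; (2,4):dx=-9,dy=-10->C; (2,5):dx=-6,dy=-4->C; (2,6):dx=-4,dy=-9->C
  (2,7):dx=-5,dy=-12->C; (2,8):dx=-2,dy=-2->C; (2,9):dx=+2,dy=+1->C; (3,4):dx=-1,dy=-3->C
  (3,5):dx=+2,dy=+3->C; (3,6):dx=+4,dy=-2->D; (3,7):dx=+3,dy=-5->D; (3,8):dx=+6,dy=+5->C
  (3,9):dx=+10,dy=+8->C; (4,5):dx=+3,dy=+6->C; (4,6):dx=+5,dy=+1->C; (4,7):dx=+4,dy=-2->D
  (4,8):dx=+7,dy=+8->C; (4,9):dx=+11,dy=+11->C; (5,6):dx=+2,dy=-5->D; (5,7):dx=+1,dy=-8->D
  (5,8):dx=+4,dy=+2->C; (5,9):dx=+8,dy=+5->C; (6,7):dx=-1,dy=-3->C; (6,8):dx=+2,dy=+7->C
  (6,9):dx=+6,dy=+10->C; (7,8):dx=+3,dy=+10->C; (7,9):dx=+7,dy=+13->C; (8,9):dx=+4,dy=+3->C
Step 2: C = 29, D = 7, total pairs = 36.
Step 3: tau = (C - D)/(n(n-1)/2) = (29 - 7)/36 = 0.611111.
Step 4: Exact two-sided p-value (enumerate n! = 362880 permutations of y under H0): p = 0.024741.
Step 5: alpha = 0.1. reject H0.

tau_b = 0.6111 (C=29, D=7), p = 0.024741, reject H0.


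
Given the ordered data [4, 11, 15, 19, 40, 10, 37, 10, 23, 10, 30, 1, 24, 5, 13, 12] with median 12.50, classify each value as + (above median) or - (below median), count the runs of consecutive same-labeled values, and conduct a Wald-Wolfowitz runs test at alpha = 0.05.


Step 1: Compute median = 12.50; label A = above, B = below.
Labels in order: BBAAABABABABABAB  (n_A = 8, n_B = 8)
Step 2: Count runs R = 13.
Step 3: Under H0 (random ordering), E[R] = 2*n_A*n_B/(n_A+n_B) + 1 = 2*8*8/16 + 1 = 9.0000.
        Var[R] = 2*n_A*n_B*(2*n_A*n_B - n_A - n_B) / ((n_A+n_B)^2 * (n_A+n_B-1)) = 14336/3840 = 3.7333.
        SD[R] = 1.9322.
Step 4: Continuity-corrected z = (R - 0.5 - E[R]) / SD[R] = (13 - 0.5 - 9.0000) / 1.9322 = 1.8114.
Step 5: Two-sided p-value via normal approximation = 2*(1 - Phi(|z|)) = 0.070076.
Step 6: alpha = 0.05. fail to reject H0.

R = 13, z = 1.8114, p = 0.070076, fail to reject H0.


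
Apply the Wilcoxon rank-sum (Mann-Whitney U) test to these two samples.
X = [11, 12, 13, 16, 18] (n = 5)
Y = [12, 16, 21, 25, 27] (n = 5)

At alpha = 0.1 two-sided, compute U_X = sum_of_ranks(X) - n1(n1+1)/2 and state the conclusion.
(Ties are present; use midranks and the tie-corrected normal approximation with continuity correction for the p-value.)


Step 1: Combine and sort all 10 observations; assign midranks.
sorted (value, group): (11,X), (12,X), (12,Y), (13,X), (16,X), (16,Y), (18,X), (21,Y), (25,Y), (27,Y)
ranks: 11->1, 12->2.5, 12->2.5, 13->4, 16->5.5, 16->5.5, 18->7, 21->8, 25->9, 27->10
Step 2: Rank sum for X: R1 = 1 + 2.5 + 4 + 5.5 + 7 = 20.
Step 3: U_X = R1 - n1(n1+1)/2 = 20 - 5*6/2 = 20 - 15 = 5.
       U_Y = n1*n2 - U_X = 25 - 5 = 20.
Step 4: Ties are present, so use the tie-corrected normal approximation (with continuity correction) for the p-value.
Step 5: p-value = 0.141238; compare to alpha = 0.1. fail to reject H0.

U_X = 5, p = 0.141238, fail to reject H0 at alpha = 0.1.


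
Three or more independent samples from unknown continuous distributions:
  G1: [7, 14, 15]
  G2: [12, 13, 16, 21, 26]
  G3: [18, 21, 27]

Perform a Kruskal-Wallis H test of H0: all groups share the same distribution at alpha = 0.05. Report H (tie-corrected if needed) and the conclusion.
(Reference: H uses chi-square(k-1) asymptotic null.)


Step 1: Combine all N = 11 observations and assign midranks.
sorted (value, group, rank): (7,G1,1), (12,G2,2), (13,G2,3), (14,G1,4), (15,G1,5), (16,G2,6), (18,G3,7), (21,G2,8.5), (21,G3,8.5), (26,G2,10), (27,G3,11)
Step 2: Sum ranks within each group.
R_1 = 10 (n_1 = 3)
R_2 = 29.5 (n_2 = 5)
R_3 = 26.5 (n_3 = 3)
Step 3: H = 12/(N(N+1)) * sum(R_i^2/n_i) - 3(N+1)
     = 12/(11*12) * (10^2/3 + 29.5^2/5 + 26.5^2/3) - 3*12
     = 0.090909 * 441.467 - 36
     = 4.133333.
Step 4: Ties present; correction factor C = 1 - 6/(11^3 - 11) = 0.995455. Corrected H = 4.133333 / 0.995455 = 4.152207.
Step 5: Under H0, H ~ chi^2(2); p-value = 0.125418.
Step 6: alpha = 0.05. fail to reject H0.

H = 4.1522, df = 2, p = 0.125418, fail to reject H0.


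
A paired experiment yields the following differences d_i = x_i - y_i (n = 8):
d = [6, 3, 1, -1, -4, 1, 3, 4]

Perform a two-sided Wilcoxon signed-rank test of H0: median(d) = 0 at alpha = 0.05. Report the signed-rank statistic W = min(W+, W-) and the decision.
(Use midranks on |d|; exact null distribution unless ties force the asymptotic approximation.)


Step 1: Drop any zero differences (none here) and take |d_i|.
|d| = [6, 3, 1, 1, 4, 1, 3, 4]
Step 2: Midrank |d_i| (ties get averaged ranks).
ranks: |6|->8, |3|->4.5, |1|->2, |1|->2, |4|->6.5, |1|->2, |3|->4.5, |4|->6.5
Step 3: Attach original signs; sum ranks with positive sign and with negative sign.
W+ = 8 + 4.5 + 2 + 2 + 4.5 + 6.5 = 27.5
W- = 2 + 6.5 = 8.5
(Check: W+ + W- = 36 should equal n(n+1)/2 = 36.)
Step 4: Test statistic W = min(W+, W-) = 8.5.
Step 5: Ties in |d|, so use the tie-corrected normal approximation.
        E[W] = n(n+1)/4 = 8*9/4 = 18.
        Tie groups: |d|=1 (t=3), |d|=3 (t=2), |d|=4 (t=2); sum(t^3 - t) = 36.
        Var[W] = n(n+1)(2n+1)/24 - sum(t^3-t)/48 = 1224/24 - 36/48 = 50.25.
        z = (W - E[W]) / sqrt(Var[W]) = (8.5 - 18) / 7.0887 = -1.3402.
        Two-sided p = 2*Phi(z) = 0.180194.
Step 6: alpha = 0.05. fail to reject H0.

W+ = 27.5, W- = 8.5, W = min = 8.5, p = 0.180194, fail to reject H0.


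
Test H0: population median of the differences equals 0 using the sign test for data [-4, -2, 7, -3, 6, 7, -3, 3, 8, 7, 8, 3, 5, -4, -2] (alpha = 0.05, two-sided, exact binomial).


Step 1: Discard zero differences. Original n = 15; n_eff = number of nonzero differences = 15.
Nonzero differences (with sign): -4, -2, +7, -3, +6, +7, -3, +3, +8, +7, +8, +3, +5, -4, -2
Step 2: Count signs: positive = 9, negative = 6.
Step 3: Under H0: P(positive) = 0.5, so the number of positives S ~ Bin(15, 0.5).
Step 4: Two-sided exact p-value = sum of Bin(15,0.5) probabilities at or below the observed probability = 0.607239.
Step 5: alpha = 0.05. fail to reject H0.

n_eff = 15, pos = 9, neg = 6, p = 0.607239, fail to reject H0.


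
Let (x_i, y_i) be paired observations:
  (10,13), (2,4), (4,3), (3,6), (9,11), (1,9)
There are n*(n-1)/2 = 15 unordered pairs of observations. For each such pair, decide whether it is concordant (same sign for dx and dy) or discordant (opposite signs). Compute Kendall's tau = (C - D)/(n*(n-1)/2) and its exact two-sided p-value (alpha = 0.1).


Step 1: Enumerate the 15 unordered pairs (i,j) with i<j and classify each by sign(x_j-x_i) * sign(y_j-y_i).
  (1,2):dx=-8,dy=-9->C; (1,3):dx=-6,dy=-10->C; (1,4):dx=-7,dy=-7->C; (1,5):dx=-1,dy=-2->C
  (1,6):dx=-9,dy=-4->C; (2,3):dx=+2,dy=-1->D; (2,4):dx=+1,dy=+2->C; (2,5):dx=+7,dy=+7->C
  (2,6):dx=-1,dy=+5->D; (3,4):dx=-1,dy=+3->D; (3,5):dx=+5,dy=+8->C; (3,6):dx=-3,dy=+6->D
  (4,5):dx=+6,dy=+5->C; (4,6):dx=-2,dy=+3->D; (5,6):dx=-8,dy=-2->C
Step 2: C = 10, D = 5, total pairs = 15.
Step 3: tau = (C - D)/(n(n-1)/2) = (10 - 5)/15 = 0.333333.
Step 4: Exact two-sided p-value (enumerate n! = 720 permutations of y under H0): p = 0.469444.
Step 5: alpha = 0.1. fail to reject H0.

tau_b = 0.3333 (C=10, D=5), p = 0.469444, fail to reject H0.


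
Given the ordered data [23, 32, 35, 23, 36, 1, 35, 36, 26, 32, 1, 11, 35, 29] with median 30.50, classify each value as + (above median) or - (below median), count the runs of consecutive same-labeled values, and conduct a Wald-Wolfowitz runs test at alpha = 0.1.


Step 1: Compute median = 30.50; label A = above, B = below.
Labels in order: BAABABAABABBAB  (n_A = 7, n_B = 7)
Step 2: Count runs R = 11.
Step 3: Under H0 (random ordering), E[R] = 2*n_A*n_B/(n_A+n_B) + 1 = 2*7*7/14 + 1 = 8.0000.
        Var[R] = 2*n_A*n_B*(2*n_A*n_B - n_A - n_B) / ((n_A+n_B)^2 * (n_A+n_B-1)) = 8232/2548 = 3.2308.
        SD[R] = 1.7974.
Step 4: Continuity-corrected z = (R - 0.5 - E[R]) / SD[R] = (11 - 0.5 - 8.0000) / 1.7974 = 1.3909.
Step 5: Two-sided p-value via normal approximation = 2*(1 - Phi(|z|)) = 0.164264.
Step 6: alpha = 0.1. fail to reject H0.

R = 11, z = 1.3909, p = 0.164264, fail to reject H0.


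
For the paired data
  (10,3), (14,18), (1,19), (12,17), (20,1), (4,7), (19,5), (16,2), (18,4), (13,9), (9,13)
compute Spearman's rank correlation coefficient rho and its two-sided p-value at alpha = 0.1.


Step 1: Rank x and y separately (midranks; no ties here).
rank(x): 10->4, 14->7, 1->1, 12->5, 20->11, 4->2, 19->10, 16->8, 18->9, 13->6, 9->3
rank(y): 3->3, 18->10, 19->11, 17->9, 1->1, 7->6, 5->5, 2->2, 4->4, 9->7, 13->8
Step 2: d_i = R_x(i) - R_y(i); compute d_i^2.
  (4-3)^2=1, (7-10)^2=9, (1-11)^2=100, (5-9)^2=16, (11-1)^2=100, (2-6)^2=16, (10-5)^2=25, (8-2)^2=36, (9-4)^2=25, (6-7)^2=1, (3-8)^2=25
sum(d^2) = 354.
Step 3: rho = 1 - 6*354 / (11*(11^2 - 1)) = 1 - 2124/1320 = -0.609091.
Step 4: Under H0, t = rho * sqrt((n-2)/(1-rho^2)) = -2.3040 ~ t(9).
Step 5: Two-sided p-value from the t-distribution with 9 df = 0.046696.
Step 6: alpha = 0.1. reject H0.

rho = -0.6091, p = 0.046696, reject H0 at alpha = 0.1.


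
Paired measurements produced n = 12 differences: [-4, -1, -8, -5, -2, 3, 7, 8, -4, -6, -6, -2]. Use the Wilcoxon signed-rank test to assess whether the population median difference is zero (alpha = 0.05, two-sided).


Step 1: Drop any zero differences (none here) and take |d_i|.
|d| = [4, 1, 8, 5, 2, 3, 7, 8, 4, 6, 6, 2]
Step 2: Midrank |d_i| (ties get averaged ranks).
ranks: |4|->5.5, |1|->1, |8|->11.5, |5|->7, |2|->2.5, |3|->4, |7|->10, |8|->11.5, |4|->5.5, |6|->8.5, |6|->8.5, |2|->2.5
Step 3: Attach original signs; sum ranks with positive sign and with negative sign.
W+ = 4 + 10 + 11.5 = 25.5
W- = 5.5 + 1 + 11.5 + 7 + 2.5 + 5.5 + 8.5 + 8.5 + 2.5 = 52.5
(Check: W+ + W- = 78 should equal n(n+1)/2 = 78.)
Step 4: Test statistic W = min(W+, W-) = 25.5.
Step 5: Ties in |d|, so use the tie-corrected normal approximation.
        E[W] = n(n+1)/4 = 12*13/4 = 39.
        Tie groups: |d|=2 (t=2), |d|=4 (t=2), |d|=6 (t=2), |d|=8 (t=2); sum(t^3 - t) = 24.
        Var[W] = n(n+1)(2n+1)/24 - sum(t^3-t)/48 = 3900/24 - 24/48 = 162.
        z = (W - E[W]) / sqrt(Var[W]) = (25.5 - 39) / 12.7279 = -1.0607.
        Two-sided p = 2*Phi(z) = 0.288844.
Step 6: alpha = 0.05. fail to reject H0.

W+ = 25.5, W- = 52.5, W = min = 25.5, p = 0.288844, fail to reject H0.


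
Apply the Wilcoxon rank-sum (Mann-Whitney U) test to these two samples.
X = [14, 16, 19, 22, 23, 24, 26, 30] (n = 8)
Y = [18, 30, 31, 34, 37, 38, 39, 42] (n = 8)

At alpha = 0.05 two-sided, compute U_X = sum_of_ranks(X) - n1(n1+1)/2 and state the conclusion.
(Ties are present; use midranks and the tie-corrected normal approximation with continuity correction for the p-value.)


Step 1: Combine and sort all 16 observations; assign midranks.
sorted (value, group): (14,X), (16,X), (18,Y), (19,X), (22,X), (23,X), (24,X), (26,X), (30,X), (30,Y), (31,Y), (34,Y), (37,Y), (38,Y), (39,Y), (42,Y)
ranks: 14->1, 16->2, 18->3, 19->4, 22->5, 23->6, 24->7, 26->8, 30->9.5, 30->9.5, 31->11, 34->12, 37->13, 38->14, 39->15, 42->16
Step 2: Rank sum for X: R1 = 1 + 2 + 4 + 5 + 6 + 7 + 8 + 9.5 = 42.5.
Step 3: U_X = R1 - n1(n1+1)/2 = 42.5 - 8*9/2 = 42.5 - 36 = 6.5.
       U_Y = n1*n2 - U_X = 64 - 6.5 = 57.5.
Step 4: Ties are present, so use the tie-corrected normal approximation (with continuity correction) for the p-value.
Step 5: p-value = 0.008603; compare to alpha = 0.05. reject H0.

U_X = 6.5, p = 0.008603, reject H0 at alpha = 0.05.


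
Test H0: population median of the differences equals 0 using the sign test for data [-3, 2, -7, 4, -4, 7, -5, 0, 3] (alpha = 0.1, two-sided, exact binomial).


Step 1: Discard zero differences. Original n = 9; n_eff = number of nonzero differences = 8.
Nonzero differences (with sign): -3, +2, -7, +4, -4, +7, -5, +3
Step 2: Count signs: positive = 4, negative = 4.
Step 3: Under H0: P(positive) = 0.5, so the number of positives S ~ Bin(8, 0.5).
Step 4: Two-sided exact p-value = sum of Bin(8,0.5) probabilities at or below the observed probability = 1.000000.
Step 5: alpha = 0.1. fail to reject H0.

n_eff = 8, pos = 4, neg = 4, p = 1.000000, fail to reject H0.


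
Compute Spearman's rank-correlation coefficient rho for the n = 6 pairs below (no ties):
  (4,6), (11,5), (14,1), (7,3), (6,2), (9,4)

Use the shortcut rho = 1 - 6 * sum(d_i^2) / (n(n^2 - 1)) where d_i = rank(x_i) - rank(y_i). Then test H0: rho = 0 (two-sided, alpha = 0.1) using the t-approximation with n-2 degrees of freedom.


Step 1: Rank x and y separately (midranks; no ties here).
rank(x): 4->1, 11->5, 14->6, 7->3, 6->2, 9->4
rank(y): 6->6, 5->5, 1->1, 3->3, 2->2, 4->4
Step 2: d_i = R_x(i) - R_y(i); compute d_i^2.
  (1-6)^2=25, (5-5)^2=0, (6-1)^2=25, (3-3)^2=0, (2-2)^2=0, (4-4)^2=0
sum(d^2) = 50.
Step 3: rho = 1 - 6*50 / (6*(6^2 - 1)) = 1 - 300/210 = -0.428571.
Step 4: Under H0, t = rho * sqrt((n-2)/(1-rho^2)) = -0.9487 ~ t(4).
Step 5: Two-sided p-value from the t-distribution with 4 df = 0.396501.
Step 6: alpha = 0.1. fail to reject H0.

rho = -0.4286, p = 0.396501, fail to reject H0 at alpha = 0.1.


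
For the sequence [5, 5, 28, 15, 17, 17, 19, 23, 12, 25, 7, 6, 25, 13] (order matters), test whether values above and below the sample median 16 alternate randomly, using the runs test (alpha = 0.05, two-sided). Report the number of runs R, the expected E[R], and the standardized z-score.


Step 1: Compute median = 16; label A = above, B = below.
Labels in order: BBABAAAABABBAB  (n_A = 7, n_B = 7)
Step 2: Count runs R = 9.
Step 3: Under H0 (random ordering), E[R] = 2*n_A*n_B/(n_A+n_B) + 1 = 2*7*7/14 + 1 = 8.0000.
        Var[R] = 2*n_A*n_B*(2*n_A*n_B - n_A - n_B) / ((n_A+n_B)^2 * (n_A+n_B-1)) = 8232/2548 = 3.2308.
        SD[R] = 1.7974.
Step 4: Continuity-corrected z = (R - 0.5 - E[R]) / SD[R] = (9 - 0.5 - 8.0000) / 1.7974 = 0.2782.
Step 5: Two-sided p-value via normal approximation = 2*(1 - Phi(|z|)) = 0.780879.
Step 6: alpha = 0.05. fail to reject H0.

R = 9, z = 0.2782, p = 0.780879, fail to reject H0.


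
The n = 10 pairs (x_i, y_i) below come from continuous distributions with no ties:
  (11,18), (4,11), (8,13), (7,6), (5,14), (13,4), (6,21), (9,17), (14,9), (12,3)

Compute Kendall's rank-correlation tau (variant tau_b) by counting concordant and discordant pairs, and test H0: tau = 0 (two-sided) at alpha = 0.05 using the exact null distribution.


Step 1: Enumerate the 45 unordered pairs (i,j) with i<j and classify each by sign(x_j-x_i) * sign(y_j-y_i).
  (1,2):dx=-7,dy=-7->C; (1,3):dx=-3,dy=-5->C; (1,4):dx=-4,dy=-12->C; (1,5):dx=-6,dy=-4->C
  (1,6):dx=+2,dy=-14->D; (1,7):dx=-5,dy=+3->D; (1,8):dx=-2,dy=-1->C; (1,9):dx=+3,dy=-9->D
  (1,10):dx=+1,dy=-15->D; (2,3):dx=+4,dy=+2->C; (2,4):dx=+3,dy=-5->D; (2,5):dx=+1,dy=+3->C
  (2,6):dx=+9,dy=-7->D; (2,7):dx=+2,dy=+10->C; (2,8):dx=+5,dy=+6->C; (2,9):dx=+10,dy=-2->D
  (2,10):dx=+8,dy=-8->D; (3,4):dx=-1,dy=-7->C; (3,5):dx=-3,dy=+1->D; (3,6):dx=+5,dy=-9->D
  (3,7):dx=-2,dy=+8->D; (3,8):dx=+1,dy=+4->C; (3,9):dx=+6,dy=-4->D; (3,10):dx=+4,dy=-10->D
  (4,5):dx=-2,dy=+8->D; (4,6):dx=+6,dy=-2->D; (4,7):dx=-1,dy=+15->D; (4,8):dx=+2,dy=+11->C
  (4,9):dx=+7,dy=+3->C; (4,10):dx=+5,dy=-3->D; (5,6):dx=+8,dy=-10->D; (5,7):dx=+1,dy=+7->C
  (5,8):dx=+4,dy=+3->C; (5,9):dx=+9,dy=-5->D; (5,10):dx=+7,dy=-11->D; (6,7):dx=-7,dy=+17->D
  (6,8):dx=-4,dy=+13->D; (6,9):dx=+1,dy=+5->C; (6,10):dx=-1,dy=-1->C; (7,8):dx=+3,dy=-4->D
  (7,9):dx=+8,dy=-12->D; (7,10):dx=+6,dy=-18->D; (8,9):dx=+5,dy=-8->D; (8,10):dx=+3,dy=-14->D
  (9,10):dx=-2,dy=-6->C
Step 2: C = 18, D = 27, total pairs = 45.
Step 3: tau = (C - D)/(n(n-1)/2) = (18 - 27)/45 = -0.200000.
Step 4: Exact two-sided p-value (enumerate n! = 3628800 permutations of y under H0): p = 0.484313.
Step 5: alpha = 0.05. fail to reject H0.

tau_b = -0.2000 (C=18, D=27), p = 0.484313, fail to reject H0.


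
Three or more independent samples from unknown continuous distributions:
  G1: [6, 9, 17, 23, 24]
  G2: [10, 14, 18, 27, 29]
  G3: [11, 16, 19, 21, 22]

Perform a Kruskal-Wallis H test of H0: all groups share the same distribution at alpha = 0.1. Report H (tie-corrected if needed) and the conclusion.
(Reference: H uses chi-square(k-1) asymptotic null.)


Step 1: Combine all N = 15 observations and assign midranks.
sorted (value, group, rank): (6,G1,1), (9,G1,2), (10,G2,3), (11,G3,4), (14,G2,5), (16,G3,6), (17,G1,7), (18,G2,8), (19,G3,9), (21,G3,10), (22,G3,11), (23,G1,12), (24,G1,13), (27,G2,14), (29,G2,15)
Step 2: Sum ranks within each group.
R_1 = 35 (n_1 = 5)
R_2 = 45 (n_2 = 5)
R_3 = 40 (n_3 = 5)
Step 3: H = 12/(N(N+1)) * sum(R_i^2/n_i) - 3(N+1)
     = 12/(15*16) * (35^2/5 + 45^2/5 + 40^2/5) - 3*16
     = 0.050000 * 970 - 48
     = 0.500000.
Step 4: No ties, so H is used without correction.
Step 5: Under H0, H ~ chi^2(2); p-value = 0.778801.
Step 6: alpha = 0.1. fail to reject H0.

H = 0.5000, df = 2, p = 0.778801, fail to reject H0.


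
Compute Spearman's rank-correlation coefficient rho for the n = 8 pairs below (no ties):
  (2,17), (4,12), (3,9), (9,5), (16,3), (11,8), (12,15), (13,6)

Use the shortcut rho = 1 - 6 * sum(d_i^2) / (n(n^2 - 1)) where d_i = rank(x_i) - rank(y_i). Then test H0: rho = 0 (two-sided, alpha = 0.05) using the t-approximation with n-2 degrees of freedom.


Step 1: Rank x and y separately (midranks; no ties here).
rank(x): 2->1, 4->3, 3->2, 9->4, 16->8, 11->5, 12->6, 13->7
rank(y): 17->8, 12->6, 9->5, 5->2, 3->1, 8->4, 15->7, 6->3
Step 2: d_i = R_x(i) - R_y(i); compute d_i^2.
  (1-8)^2=49, (3-6)^2=9, (2-5)^2=9, (4-2)^2=4, (8-1)^2=49, (5-4)^2=1, (6-7)^2=1, (7-3)^2=16
sum(d^2) = 138.
Step 3: rho = 1 - 6*138 / (8*(8^2 - 1)) = 1 - 828/504 = -0.642857.
Step 4: Under H0, t = rho * sqrt((n-2)/(1-rho^2)) = -2.0557 ~ t(6).
Step 5: Two-sided p-value from the t-distribution with 6 df = 0.085559.
Step 6: alpha = 0.05. fail to reject H0.

rho = -0.6429, p = 0.085559, fail to reject H0 at alpha = 0.05.


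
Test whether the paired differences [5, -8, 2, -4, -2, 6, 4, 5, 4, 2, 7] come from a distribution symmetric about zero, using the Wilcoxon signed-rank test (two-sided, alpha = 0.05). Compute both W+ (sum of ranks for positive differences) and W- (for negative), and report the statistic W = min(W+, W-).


Step 1: Drop any zero differences (none here) and take |d_i|.
|d| = [5, 8, 2, 4, 2, 6, 4, 5, 4, 2, 7]
Step 2: Midrank |d_i| (ties get averaged ranks).
ranks: |5|->7.5, |8|->11, |2|->2, |4|->5, |2|->2, |6|->9, |4|->5, |5|->7.5, |4|->5, |2|->2, |7|->10
Step 3: Attach original signs; sum ranks with positive sign and with negative sign.
W+ = 7.5 + 2 + 9 + 5 + 7.5 + 5 + 2 + 10 = 48
W- = 11 + 5 + 2 = 18
(Check: W+ + W- = 66 should equal n(n+1)/2 = 66.)
Step 4: Test statistic W = min(W+, W-) = 18.
Step 5: Ties in |d|, so use the tie-corrected normal approximation.
        E[W] = n(n+1)/4 = 11*12/4 = 33.
        Tie groups: |d|=2 (t=3), |d|=4 (t=3), |d|=5 (t=2); sum(t^3 - t) = 54.
        Var[W] = n(n+1)(2n+1)/24 - sum(t^3-t)/48 = 3036/24 - 54/48 = 125.375.
        z = (W - E[W]) / sqrt(Var[W]) = (18 - 33) / 11.1971 = -1.3396.
        Two-sided p = 2*Phi(z) = 0.180365.
Step 6: alpha = 0.05. fail to reject H0.

W+ = 48, W- = 18, W = min = 18, p = 0.180365, fail to reject H0.


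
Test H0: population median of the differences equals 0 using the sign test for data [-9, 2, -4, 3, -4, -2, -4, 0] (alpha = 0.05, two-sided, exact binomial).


Step 1: Discard zero differences. Original n = 8; n_eff = number of nonzero differences = 7.
Nonzero differences (with sign): -9, +2, -4, +3, -4, -2, -4
Step 2: Count signs: positive = 2, negative = 5.
Step 3: Under H0: P(positive) = 0.5, so the number of positives S ~ Bin(7, 0.5).
Step 4: Two-sided exact p-value = sum of Bin(7,0.5) probabilities at or below the observed probability = 0.453125.
Step 5: alpha = 0.05. fail to reject H0.

n_eff = 7, pos = 2, neg = 5, p = 0.453125, fail to reject H0.


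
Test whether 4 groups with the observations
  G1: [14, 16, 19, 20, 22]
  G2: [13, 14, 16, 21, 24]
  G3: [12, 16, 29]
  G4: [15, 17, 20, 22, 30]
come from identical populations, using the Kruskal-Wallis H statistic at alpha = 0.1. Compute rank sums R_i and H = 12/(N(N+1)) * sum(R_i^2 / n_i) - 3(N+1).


Step 1: Combine all N = 18 observations and assign midranks.
sorted (value, group, rank): (12,G3,1), (13,G2,2), (14,G1,3.5), (14,G2,3.5), (15,G4,5), (16,G1,7), (16,G2,7), (16,G3,7), (17,G4,9), (19,G1,10), (20,G1,11.5), (20,G4,11.5), (21,G2,13), (22,G1,14.5), (22,G4,14.5), (24,G2,16), (29,G3,17), (30,G4,18)
Step 2: Sum ranks within each group.
R_1 = 46.5 (n_1 = 5)
R_2 = 41.5 (n_2 = 5)
R_3 = 25 (n_3 = 3)
R_4 = 58 (n_4 = 5)
Step 3: H = 12/(N(N+1)) * sum(R_i^2/n_i) - 3(N+1)
     = 12/(18*19) * (46.5^2/5 + 41.5^2/5 + 25^2/3 + 58^2/5) - 3*19
     = 0.035088 * 1658.03 - 57
     = 1.176608.
Step 4: Ties present; correction factor C = 1 - 42/(18^3 - 18) = 0.992776. Corrected H = 1.176608 / 0.992776 = 1.185170.
Step 5: Under H0, H ~ chi^2(3); p-value = 0.756563.
Step 6: alpha = 0.1. fail to reject H0.

H = 1.1852, df = 3, p = 0.756563, fail to reject H0.


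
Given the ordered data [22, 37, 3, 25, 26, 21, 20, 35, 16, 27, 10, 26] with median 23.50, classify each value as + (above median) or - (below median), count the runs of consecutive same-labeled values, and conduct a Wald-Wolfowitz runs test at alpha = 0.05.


Step 1: Compute median = 23.50; label A = above, B = below.
Labels in order: BABAABBABABA  (n_A = 6, n_B = 6)
Step 2: Count runs R = 10.
Step 3: Under H0 (random ordering), E[R] = 2*n_A*n_B/(n_A+n_B) + 1 = 2*6*6/12 + 1 = 7.0000.
        Var[R] = 2*n_A*n_B*(2*n_A*n_B - n_A - n_B) / ((n_A+n_B)^2 * (n_A+n_B-1)) = 4320/1584 = 2.7273.
        SD[R] = 1.6514.
Step 4: Continuity-corrected z = (R - 0.5 - E[R]) / SD[R] = (10 - 0.5 - 7.0000) / 1.6514 = 1.5138.
Step 5: Two-sided p-value via normal approximation = 2*(1 - Phi(|z|)) = 0.130070.
Step 6: alpha = 0.05. fail to reject H0.

R = 10, z = 1.5138, p = 0.130070, fail to reject H0.


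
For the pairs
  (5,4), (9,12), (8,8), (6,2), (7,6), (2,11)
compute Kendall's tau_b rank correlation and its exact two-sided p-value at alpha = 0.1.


Step 1: Enumerate the 15 unordered pairs (i,j) with i<j and classify each by sign(x_j-x_i) * sign(y_j-y_i).
  (1,2):dx=+4,dy=+8->C; (1,3):dx=+3,dy=+4->C; (1,4):dx=+1,dy=-2->D; (1,5):dx=+2,dy=+2->C
  (1,6):dx=-3,dy=+7->D; (2,3):dx=-1,dy=-4->C; (2,4):dx=-3,dy=-10->C; (2,5):dx=-2,dy=-6->C
  (2,6):dx=-7,dy=-1->C; (3,4):dx=-2,dy=-6->C; (3,5):dx=-1,dy=-2->C; (3,6):dx=-6,dy=+3->D
  (4,5):dx=+1,dy=+4->C; (4,6):dx=-4,dy=+9->D; (5,6):dx=-5,dy=+5->D
Step 2: C = 10, D = 5, total pairs = 15.
Step 3: tau = (C - D)/(n(n-1)/2) = (10 - 5)/15 = 0.333333.
Step 4: Exact two-sided p-value (enumerate n! = 720 permutations of y under H0): p = 0.469444.
Step 5: alpha = 0.1. fail to reject H0.

tau_b = 0.3333 (C=10, D=5), p = 0.469444, fail to reject H0.


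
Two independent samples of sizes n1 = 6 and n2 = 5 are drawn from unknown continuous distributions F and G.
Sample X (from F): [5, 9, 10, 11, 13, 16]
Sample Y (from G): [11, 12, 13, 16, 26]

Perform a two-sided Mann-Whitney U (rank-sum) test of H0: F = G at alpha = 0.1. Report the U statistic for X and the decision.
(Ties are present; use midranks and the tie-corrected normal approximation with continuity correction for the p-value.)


Step 1: Combine and sort all 11 observations; assign midranks.
sorted (value, group): (5,X), (9,X), (10,X), (11,X), (11,Y), (12,Y), (13,X), (13,Y), (16,X), (16,Y), (26,Y)
ranks: 5->1, 9->2, 10->3, 11->4.5, 11->4.5, 12->6, 13->7.5, 13->7.5, 16->9.5, 16->9.5, 26->11
Step 2: Rank sum for X: R1 = 1 + 2 + 3 + 4.5 + 7.5 + 9.5 = 27.5.
Step 3: U_X = R1 - n1(n1+1)/2 = 27.5 - 6*7/2 = 27.5 - 21 = 6.5.
       U_Y = n1*n2 - U_X = 30 - 6.5 = 23.5.
Step 4: Ties are present, so use the tie-corrected normal approximation (with continuity correction) for the p-value.
Step 5: p-value = 0.141384; compare to alpha = 0.1. fail to reject H0.

U_X = 6.5, p = 0.141384, fail to reject H0 at alpha = 0.1.


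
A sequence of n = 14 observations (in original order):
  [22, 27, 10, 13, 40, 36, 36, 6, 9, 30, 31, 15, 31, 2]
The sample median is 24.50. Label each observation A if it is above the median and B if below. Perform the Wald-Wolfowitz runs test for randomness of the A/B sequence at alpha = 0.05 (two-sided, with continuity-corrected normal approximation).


Step 1: Compute median = 24.50; label A = above, B = below.
Labels in order: BABBAAABBAABAB  (n_A = 7, n_B = 7)
Step 2: Count runs R = 9.
Step 3: Under H0 (random ordering), E[R] = 2*n_A*n_B/(n_A+n_B) + 1 = 2*7*7/14 + 1 = 8.0000.
        Var[R] = 2*n_A*n_B*(2*n_A*n_B - n_A - n_B) / ((n_A+n_B)^2 * (n_A+n_B-1)) = 8232/2548 = 3.2308.
        SD[R] = 1.7974.
Step 4: Continuity-corrected z = (R - 0.5 - E[R]) / SD[R] = (9 - 0.5 - 8.0000) / 1.7974 = 0.2782.
Step 5: Two-sided p-value via normal approximation = 2*(1 - Phi(|z|)) = 0.780879.
Step 6: alpha = 0.05. fail to reject H0.

R = 9, z = 0.2782, p = 0.780879, fail to reject H0.
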